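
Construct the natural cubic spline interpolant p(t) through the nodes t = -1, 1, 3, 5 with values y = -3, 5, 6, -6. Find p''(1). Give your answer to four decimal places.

-1.5000

Let M_i = p''(x_i). Step sizes h_i = 2, 2, 2; slopes of the chords Δ_i = (y_(i+1) - y_i)/h_i = 4, 1/2, -6.
  2·M_0 + 8·M_1 + 2·M_2 = 6(Δ_1 - Δ_0) = -21
  2·M_1 + 8·M_2 + 2·M_3 = 6(Δ_2 - Δ_1) = -39
Natural end conditions: M_0 = M_3 = 0.
Hence M_0 = 0, M_1 = -3/2, M_2 = -9/2, M_3 = 0.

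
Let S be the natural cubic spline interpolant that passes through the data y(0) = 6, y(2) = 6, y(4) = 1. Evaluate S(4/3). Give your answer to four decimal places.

Put σ_i = S'' at the i-th knot. Here h = (2, 2) and Δ = (0, -5/2), so the interior equations h_(i-1)·σ_(i-1) + 2(h_(i-1)+h_i)·σ_i + h_i·σ_(i+1) = 6(Δ_i − Δ_(i-1)) read
  2·σ_0 + 8·σ_1 + 2·σ_2 = 6(Δ_1 - Δ_0) = -15
Natural end conditions: σ_0 = σ_2 = 0.
Forward elimination and back-substitution give σ_0 = 0, σ_1 = -15/8, σ_2 = 0.
On [0, 2], S(x) = 6 + 5/8·x + 0·x² - 5/32·x³.
With x = 4/3: S(4/3) = 349/54.

6.4630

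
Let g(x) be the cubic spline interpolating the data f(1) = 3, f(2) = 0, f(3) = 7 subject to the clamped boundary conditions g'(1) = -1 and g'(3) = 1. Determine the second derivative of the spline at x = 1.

Put σ_i = g'' at the i-th knot. Here h = (1, 1) and Δ = (-3, 7), so the interior equations h_(i-1)·σ_(i-1) + 2(h_(i-1)+h_i)·σ_i + h_i·σ_(i+1) = 6(Δ_i − Δ_(i-1)) read
  1·σ_0 + 4·σ_1 + 1·σ_2 = 6(Δ_1 - Δ_0) = 60
Clamped end conditions give two more equations: 2h_0·σ_0 + h_0·σ_1 = 6(Δ_0 - g'(1)) = -12 and h_1·σ_1 + 2h_1·σ_2 = 6(g'(3) - Δ_1) = -36.
Solving the tridiagonal system: σ_0 = -20, σ_1 = 28, σ_2 = -32.

-20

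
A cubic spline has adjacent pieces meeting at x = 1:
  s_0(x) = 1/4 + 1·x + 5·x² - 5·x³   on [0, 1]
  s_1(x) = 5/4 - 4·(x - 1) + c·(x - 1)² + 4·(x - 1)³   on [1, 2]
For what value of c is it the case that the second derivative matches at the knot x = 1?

s_0''(x) = 10 - 30·x, so s_0''(1) = -20. On the right, s_1''(1) = 2c, so c = -10.

-10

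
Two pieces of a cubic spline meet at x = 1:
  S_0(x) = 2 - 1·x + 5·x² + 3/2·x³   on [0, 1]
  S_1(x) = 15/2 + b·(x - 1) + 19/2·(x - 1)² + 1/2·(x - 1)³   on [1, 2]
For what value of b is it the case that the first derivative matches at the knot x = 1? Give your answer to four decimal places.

S_0'(x) = -1 + 10·x + 9/2·x², so S_0'(1) = 27/2. On the right, S_1'(1) = b, so b = 27/2.

13.5000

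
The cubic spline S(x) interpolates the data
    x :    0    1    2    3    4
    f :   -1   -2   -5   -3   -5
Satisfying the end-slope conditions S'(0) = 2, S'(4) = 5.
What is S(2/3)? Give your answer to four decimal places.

-1.0556

Let M_i = S''(x_i). Step sizes h_i = 1, 1, 1, 1; slopes of the chords Δ_i = (y_(i+1) - y_i)/h_i = -1, -3, 2, -2.
  1·M_0 + 4·M_1 + 1·M_2 = 6(Δ_1 - Δ_0) = -12
  1·M_1 + 4·M_2 + 1·M_3 = 6(Δ_2 - Δ_1) = 30
  1·M_2 + 4·M_3 + 1·M_4 = 6(Δ_3 - Δ_2) = -24
Clamped end conditions give two more equations: 2h_0·M_0 + h_0·M_1 = 6(Δ_0 - S'(0)) = -18 and h_3·M_3 + 2h_3·M_4 = 6(S'(4) - Δ_3) = 42.
Hence M_0 = -27/4, M_1 = -9/2, M_2 = 51/4, M_3 = -33/2, M_4 = 117/4.
On [0, 1], S(x) = -1 + 2·x - 27/8·x² + 3/8·x³.
With x = 2/3: S(2/3) = -19/18.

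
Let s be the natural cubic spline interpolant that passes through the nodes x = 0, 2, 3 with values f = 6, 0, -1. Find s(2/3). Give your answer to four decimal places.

Let M_i = s''(x_i). Step sizes h_i = 2, 1; slopes of the chords Δ_i = (y_(i+1) - y_i)/h_i = -3, -1.
  2·M_0 + 6·M_1 + 1·M_2 = 6(Δ_1 - Δ_0) = 12
Natural end conditions: M_0 = M_2 = 0.
Forward elimination and back-substitution give M_0 = 0, M_1 = 2, M_2 = 0.
On [0, 2], s(x) = 6 - 11/3·x + 0·x² + 1/6·x³.
With x = 2/3: s(2/3) = 292/81.

3.6049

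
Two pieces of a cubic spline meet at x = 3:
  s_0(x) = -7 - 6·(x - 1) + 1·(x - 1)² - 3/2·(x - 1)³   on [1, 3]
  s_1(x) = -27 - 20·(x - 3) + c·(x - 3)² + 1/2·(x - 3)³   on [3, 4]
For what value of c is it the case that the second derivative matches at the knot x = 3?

s_0''(x) = 2 - 9·(x - 1), so s_0''(3) = -16. On the right, s_1''(3) = 2c, so c = -8.

-8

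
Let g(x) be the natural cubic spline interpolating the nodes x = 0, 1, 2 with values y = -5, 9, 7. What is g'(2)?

Write σ_i for g''(x_i). With h_i = 1, 1 and divided differences Δ_i = 14, -2, the continuity of g' gives the tridiagonal system
  1·σ_0 + 4·σ_1 + 1·σ_2 = 6(Δ_1 - Δ_0) = -96
Natural end conditions: σ_0 = σ_2 = 0.
Hence σ_0 = 0, σ_1 = -24, σ_2 = 0.
On [1, 2], g'(x) = b_1 + 2c_1·(x - 1) + 3d_1·(x - 1)² with b_1 = Δ_1 - h_1(2σ_1 + σ_2)/6 = 6, c_1 = σ_1/2 = -12, d_1 = (σ_2 - σ_1)/(6h_1) = 4. So g'(2) = -6.

-6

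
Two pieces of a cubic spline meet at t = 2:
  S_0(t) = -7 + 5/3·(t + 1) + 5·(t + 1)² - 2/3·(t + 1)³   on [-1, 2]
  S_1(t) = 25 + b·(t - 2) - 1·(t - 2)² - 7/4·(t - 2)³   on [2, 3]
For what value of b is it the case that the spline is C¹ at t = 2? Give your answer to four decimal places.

S_0'(t) = 5/3 + 10·(t + 1) - 2·(t + 1)², so S_0'(2) = 41/3. On the right, S_1'(2) = b, so b = 41/3.

13.6667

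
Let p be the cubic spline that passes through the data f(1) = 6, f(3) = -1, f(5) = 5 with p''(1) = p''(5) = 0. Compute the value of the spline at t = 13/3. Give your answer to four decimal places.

2.0370

Write M_i for p''(x_i). With h_i = 2, 2 and divided differences Δ_i = -7/2, 3, the continuity of p' gives the tridiagonal system
  2·M_0 + 8·M_1 + 2·M_2 = 6(Δ_1 - Δ_0) = 39
Natural end conditions: M_0 = M_2 = 0.
Solving: M_0 = 0, M_1 = 39/8, M_2 = 0.
On [3, 5], p(t) = -1 - 1/4·(t - 3) + 39/16·(t - 3)² - 13/32·(t - 3)³.
With (t - 3) = 4/3: p(13/3) = 55/27.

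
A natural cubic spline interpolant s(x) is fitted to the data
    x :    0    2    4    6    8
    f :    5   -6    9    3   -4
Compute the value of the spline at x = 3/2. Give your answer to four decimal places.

-6.0215

Write m_i for s''(x_i). With h_i = 2, 2, 2, 2 and divided differences Δ_i = -11/2, 15/2, -3, -7/2, the continuity of s' gives the tridiagonal system
  2·m_0 + 8·m_1 + 2·m_2 = 6(Δ_1 - Δ_0) = 78
  2·m_1 + 8·m_2 + 2·m_3 = 6(Δ_2 - Δ_1) = -63
  2·m_2 + 8·m_3 + 2·m_4 = 6(Δ_3 - Δ_2) = -3
Natural end conditions: m_0 = m_4 = 0.
Hence m_0 = 0, m_1 = 1419/112, m_2 = -327/28, m_3 = 285/112, m_4 = 0.
On [0, 2], s(x) = 5 - 1089/112·x + 0·x² + 473/448·x³.
With x = 3/2: s(3/2) = -3083/512.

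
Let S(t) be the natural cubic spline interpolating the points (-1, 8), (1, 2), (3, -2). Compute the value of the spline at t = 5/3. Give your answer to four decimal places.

Put m_i = S'' at the i-th knot. Here h = (2, 2) and Δ = (-3, -2), so the interior equations h_(i-1)·m_(i-1) + 2(h_(i-1)+h_i)·m_i + h_i·m_(i+1) = 6(Δ_i − Δ_(i-1)) read
  2·m_0 + 8·m_1 + 2·m_2 = 6(Δ_1 - Δ_0) = 6
Natural end conditions: m_0 = m_2 = 0.
Solving the tridiagonal system: m_0 = 0, m_1 = 3/4, m_2 = 0.
On [1, 3], S(t) = 2 - 5/2·(t - 1) + 3/8·(t - 1)² - 1/16·(t - 1)³.
With (t - 1) = 2/3: S(5/3) = 13/27.

0.4815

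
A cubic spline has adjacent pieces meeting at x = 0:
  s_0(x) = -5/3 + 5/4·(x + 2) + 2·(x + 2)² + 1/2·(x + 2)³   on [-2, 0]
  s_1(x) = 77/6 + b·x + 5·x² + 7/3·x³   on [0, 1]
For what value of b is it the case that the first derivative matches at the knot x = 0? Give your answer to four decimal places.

15.2500

s_0'(x) = 5/4 + 4·(x + 2) + 3/2·(x + 2)², so s_0'(0) = 61/4. On the right, s_1'(0) = b, so b = 61/4.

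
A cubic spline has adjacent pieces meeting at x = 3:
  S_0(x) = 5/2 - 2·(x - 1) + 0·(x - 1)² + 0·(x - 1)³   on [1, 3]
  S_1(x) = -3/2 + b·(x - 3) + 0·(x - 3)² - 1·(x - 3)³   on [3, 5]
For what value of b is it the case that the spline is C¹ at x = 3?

S_0'(x) = -2 + 0·(x - 1) + 0·(x - 1)², so S_0'(3) = -2. On the right, S_1'(3) = b, so b = -2.

-2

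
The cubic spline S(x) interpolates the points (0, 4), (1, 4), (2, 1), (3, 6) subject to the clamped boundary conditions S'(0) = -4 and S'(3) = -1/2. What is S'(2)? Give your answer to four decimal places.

2.0667

With M_i denoting the second derivative at x_i, h_i = 1, 1, 1, and Δ_i = (y_(i+1) − y_i)/h_i = 0, -3, 5:
  1·M_0 + 4·M_1 + 1·M_2 = 6(Δ_1 - Δ_0) = -18
  1·M_1 + 4·M_2 + 1·M_3 = 6(Δ_2 - Δ_1) = 48
Clamped end conditions give two more equations: 2h_0·M_0 + h_0·M_1 = 6(Δ_0 - S'(0)) = 24 and h_2·M_2 + 2h_2·M_3 = 6(S'(3) - Δ_2) = -33.
Solving: M_0 = 293/15, M_1 = -226/15, M_2 = 341/15, M_3 = -418/15.
On [2, 3], S'(x) = b_2 + 2c_2·(x - 2) + 3d_2·(x - 2)² with b_2 = Δ_2 - h_2(2M_2 + M_3)/6 = 31/15, c_2 = M_2/2 = 341/30, d_2 = (M_3 - M_2)/(6h_2) = -253/30. So S'(2) = 31/15.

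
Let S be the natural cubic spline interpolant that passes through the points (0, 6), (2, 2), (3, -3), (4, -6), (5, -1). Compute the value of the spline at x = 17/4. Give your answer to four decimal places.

Let m_i = S''(x_i). Step sizes h_i = 2, 1, 1, 1; slopes of the chords Δ_i = (y_(i+1) - y_i)/h_i = -2, -5, -3, 5.
  2·m_0 + 6·m_1 + 1·m_2 = 6(Δ_1 - Δ_0) = -18
  1·m_1 + 4·m_2 + 1·m_3 = 6(Δ_2 - Δ_1) = 12
  1·m_2 + 4·m_3 + 1·m_4 = 6(Δ_3 - Δ_2) = 48
Natural end conditions: m_0 = m_4 = 0.
Hence m_0 = 0, m_1 = -135/43, m_2 = 36/43, m_3 = 507/43, m_4 = 0.
On [4, 5], S(x) = -6 + 46/43·(x - 4) + 507/86·(x - 4)² - 169/86·(x - 4)³.
With (x - 4) = 1/4: S(17/4) = -29693/5504.

-5.3948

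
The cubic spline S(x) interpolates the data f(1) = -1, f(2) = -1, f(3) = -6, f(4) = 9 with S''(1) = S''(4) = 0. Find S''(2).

-16

Write M_i for S''(x_i). With h_i = 1, 1, 1 and divided differences Δ_i = 0, -5, 15, the continuity of S' gives the tridiagonal system
  1·M_0 + 4·M_1 + 1·M_2 = 6(Δ_1 - Δ_0) = -30
  1·M_1 + 4·M_2 + 1·M_3 = 6(Δ_2 - Δ_1) = 120
Natural end conditions: M_0 = M_3 = 0.
Hence M_0 = 0, M_1 = -16, M_2 = 34, M_3 = 0.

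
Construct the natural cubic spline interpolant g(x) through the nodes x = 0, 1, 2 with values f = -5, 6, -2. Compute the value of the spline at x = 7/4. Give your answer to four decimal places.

1.1133

With M_i denoting the second derivative at x_i, h_i = 1, 1, and Δ_i = (y_(i+1) − y_i)/h_i = 11, -8:
  1·M_0 + 4·M_1 + 1·M_2 = 6(Δ_1 - Δ_0) = -114
Natural end conditions: M_0 = M_2 = 0.
Solving the tridiagonal system: M_0 = 0, M_1 = -57/2, M_2 = 0.
On [1, 2], g(x) = 6 + 3/2·(x - 1) - 57/4·(x - 1)² + 19/4·(x - 1)³.
With (x - 1) = 3/4: g(7/4) = 285/256.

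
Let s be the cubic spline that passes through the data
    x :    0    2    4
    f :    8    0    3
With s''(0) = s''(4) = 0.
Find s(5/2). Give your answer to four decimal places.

-0.1523

Write M_i for s''(x_i). With h_i = 2, 2 and divided differences Δ_i = -4, 3/2, the continuity of s' gives the tridiagonal system
  2·M_0 + 8·M_1 + 2·M_2 = 6(Δ_1 - Δ_0) = 33
Natural end conditions: M_0 = M_2 = 0.
Forward elimination and back-substitution give M_0 = 0, M_1 = 33/8, M_2 = 0.
On [2, 4], s(x) = 0 - 5/4·(x - 2) + 33/16·(x - 2)² - 11/32·(x - 2)³.
With (x - 2) = 1/2: s(5/2) = -39/256.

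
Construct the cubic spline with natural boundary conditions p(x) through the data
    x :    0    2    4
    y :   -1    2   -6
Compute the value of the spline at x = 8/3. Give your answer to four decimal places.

0.3519

Put M_i = p'' at the i-th knot. Here h = (2, 2) and Δ = (3/2, -4), so the interior equations h_(i-1)·M_(i-1) + 2(h_(i-1)+h_i)·M_i + h_i·M_(i+1) = 6(Δ_i − Δ_(i-1)) read
  2·M_0 + 8·M_1 + 2·M_2 = 6(Δ_1 - Δ_0) = -33
Natural end conditions: M_0 = M_2 = 0.
Solving the tridiagonal system: M_0 = 0, M_1 = -33/8, M_2 = 0.
On [2, 4], p(x) = 2 - 5/4·(x - 2) - 33/16·(x - 2)² + 11/32·(x - 2)³.
With (x - 2) = 2/3: p(8/3) = 19/54.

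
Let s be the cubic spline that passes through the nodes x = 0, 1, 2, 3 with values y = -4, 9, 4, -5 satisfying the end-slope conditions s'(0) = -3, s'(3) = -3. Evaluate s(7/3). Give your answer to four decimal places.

With m_i denoting the second derivative at x_i, h_i = 1, 1, 1, and Δ_i = (y_(i+1) − y_i)/h_i = 13, -5, -9:
  1·m_0 + 4·m_1 + 1·m_2 = 6(Δ_1 - Δ_0) = -108
  1·m_1 + 4·m_2 + 1·m_3 = 6(Δ_2 - Δ_1) = -24
Clamped end conditions give two more equations: 2h_0·m_0 + h_0·m_1 = 6(Δ_0 - s'(0)) = 96 and h_2·m_2 + 2h_2·m_3 = 6(s'(3) - Δ_2) = 36.
Solving: m_0 = 352/5, m_1 = -224/5, m_2 = 4/5, m_3 = 88/5.
On [2, 3], s(x) = 4 - 61/5·(x - 2) + 2/5·(x - 2)² + 14/5·(x - 2)³.
With (x - 2) = 1/3: s(7/3) = 11/135.

0.0815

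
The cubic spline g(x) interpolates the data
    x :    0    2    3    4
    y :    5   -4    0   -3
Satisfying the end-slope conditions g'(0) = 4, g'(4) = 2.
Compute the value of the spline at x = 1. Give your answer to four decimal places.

1.2273

Let M_i = g''(x_i). Step sizes h_i = 2, 1, 1; slopes of the chords Δ_i = (y_(i+1) - y_i)/h_i = -9/2, 4, -3.
  2·M_0 + 6·M_1 + 1·M_2 = 6(Δ_1 - Δ_0) = 51
  1·M_1 + 4·M_2 + 1·M_3 = 6(Δ_2 - Δ_1) = -42
Clamped end conditions give two more equations: 2h_0·M_0 + h_0·M_1 = 6(Δ_0 - g'(0)) = -51 and h_2·M_2 + 2h_2·M_3 = 6(g'(4) - Δ_2) = 30.
Solving: M_0 = -497/22, M_1 = 433/22, M_2 = -241/11, M_3 = 571/22.
On [0, 2], g(x) = 5 + 4·x - 497/44·x² + 155/44·x³.
With x = 1: g(1) = 27/22.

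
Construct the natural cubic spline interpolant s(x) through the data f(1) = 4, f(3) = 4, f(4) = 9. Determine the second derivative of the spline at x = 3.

5

Write σ_i for s''(x_i). With h_i = 2, 1 and divided differences Δ_i = 0, 5, the continuity of s' gives the tridiagonal system
  2·σ_0 + 6·σ_1 + 1·σ_2 = 6(Δ_1 - Δ_0) = 30
Natural end conditions: σ_0 = σ_2 = 0.
Forward elimination and back-substitution give σ_0 = 0, σ_1 = 5, σ_2 = 0.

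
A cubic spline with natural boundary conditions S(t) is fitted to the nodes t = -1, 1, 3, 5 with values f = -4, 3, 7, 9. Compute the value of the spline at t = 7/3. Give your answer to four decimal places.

Write M_i for S''(x_i). With h_i = 2, 2, 2 and divided differences Δ_i = 7/2, 2, 1, the continuity of S' gives the tridiagonal system
  2·M_0 + 8·M_1 + 2·M_2 = 6(Δ_1 - Δ_0) = -9
  2·M_1 + 8·M_2 + 2·M_3 = 6(Δ_2 - Δ_1) = -6
Natural end conditions: M_0 = M_3 = 0.
Hence M_0 = 0, M_1 = -1, M_2 = -1/2, M_3 = 0.
On [1, 3], S(t) = 3 + 17/6·(t - 1) - 1/2·(t - 1)² + 1/24·(t - 1)³.
With (t - 1) = 4/3: S(7/3) = 485/81.

5.9877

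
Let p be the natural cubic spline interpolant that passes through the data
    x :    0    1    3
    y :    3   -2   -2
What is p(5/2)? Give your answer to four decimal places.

With σ_i denoting the second derivative at x_i, h_i = 1, 2, and Δ_i = (y_(i+1) − y_i)/h_i = -5, 0:
  1·σ_0 + 6·σ_1 + 2·σ_2 = 6(Δ_1 - Δ_0) = 30
Natural end conditions: σ_0 = σ_2 = 0.
Hence σ_0 = 0, σ_1 = 5, σ_2 = 0.
On [1, 3], p(x) = -2 - 10/3·(x - 1) + 5/2·(x - 1)² - 5/12·(x - 1)³.
With (x - 1) = 3/2: p(5/2) = -89/32.

-2.7813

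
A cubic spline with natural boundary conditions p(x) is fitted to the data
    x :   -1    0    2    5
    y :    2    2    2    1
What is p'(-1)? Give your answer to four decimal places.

-0.0119

Write m_i for p''(x_i). With h_i = 1, 2, 3 and divided differences Δ_i = 0, 0, -1/3, the continuity of p' gives the tridiagonal system
  1·m_0 + 6·m_1 + 2·m_2 = 6(Δ_1 - Δ_0) = 0
  2·m_1 + 10·m_2 + 3·m_3 = 6(Δ_2 - Δ_1) = -2
Natural end conditions: m_0 = m_3 = 0.
Solving: m_0 = 0, m_1 = 1/14, m_2 = -3/14, m_3 = 0.
On [-1, 0], p'(x) = b_0 + 2c_0·(x + 1) + 3d_0·(x + 1)² with b_0 = Δ_0 - h_0(2m_0 + m_1)/6 = -1/84, c_0 = m_0/2 = 0, d_0 = (m_1 - m_0)/(6h_0) = 1/84. So p'(-1) = -1/84.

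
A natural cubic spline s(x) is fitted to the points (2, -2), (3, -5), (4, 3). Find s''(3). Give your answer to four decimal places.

Write m_i for s''(x_i). With h_i = 1, 1 and divided differences Δ_i = -3, 8, the continuity of s' gives the tridiagonal system
  1·m_0 + 4·m_1 + 1·m_2 = 6(Δ_1 - Δ_0) = 66
Natural end conditions: m_0 = m_2 = 0.
Hence m_0 = 0, m_1 = 33/2, m_2 = 0.

16.5000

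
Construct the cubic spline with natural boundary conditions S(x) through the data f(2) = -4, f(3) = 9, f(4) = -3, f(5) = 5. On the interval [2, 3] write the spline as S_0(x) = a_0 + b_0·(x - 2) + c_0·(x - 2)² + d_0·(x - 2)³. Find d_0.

With M_i denoting the second derivative at x_i, h_i = 1, 1, 1, and Δ_i = (y_(i+1) − y_i)/h_i = 13, -12, 8:
  1·M_0 + 4·M_1 + 1·M_2 = 6(Δ_1 - Δ_0) = -150
  1·M_1 + 4·M_2 + 1·M_3 = 6(Δ_2 - Δ_1) = 120
Natural end conditions: M_0 = M_3 = 0.
Forward elimination and back-substitution give M_0 = 0, M_1 = -48, M_2 = 42, M_3 = 0.
On [2, 3], with S_0(x) = a_0 + b_0·(x - 2) + c_0·(x - 2)² + d_0·(x - 2)³: c_0 = M_0/2 = 0, d_0 = (M_1 - M_0)/(6h_0) = -8, b_0 = Δ_0 - h_0(2M_0 + M_1)/6 = 21.

-8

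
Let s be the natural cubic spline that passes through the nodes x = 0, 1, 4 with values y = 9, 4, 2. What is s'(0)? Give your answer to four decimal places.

-5.5417

Write M_i for s''(x_i). With h_i = 1, 3 and divided differences Δ_i = -5, -2/3, the continuity of s' gives the tridiagonal system
  1·M_0 + 8·M_1 + 3·M_2 = 6(Δ_1 - Δ_0) = 26
Natural end conditions: M_0 = M_2 = 0.
Hence M_0 = 0, M_1 = 13/4, M_2 = 0.
On [0, 1], s'(x) = b_0 + 2c_0·x + 3d_0·x² with b_0 = Δ_0 - h_0(2M_0 + M_1)/6 = -133/24, c_0 = M_0/2 = 0, d_0 = (M_1 - M_0)/(6h_0) = 13/24. So s'(0) = -133/24.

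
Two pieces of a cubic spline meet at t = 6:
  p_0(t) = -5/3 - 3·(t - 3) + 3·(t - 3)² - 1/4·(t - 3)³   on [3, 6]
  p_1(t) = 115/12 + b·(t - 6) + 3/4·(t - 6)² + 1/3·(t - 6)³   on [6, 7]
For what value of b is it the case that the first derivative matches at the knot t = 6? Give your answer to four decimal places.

p_0'(t) = -3 + 6·(t - 3) - 3/4·(t - 3)², so p_0'(6) = 33/4. On the right, p_1'(6) = b, so b = 33/4.

8.2500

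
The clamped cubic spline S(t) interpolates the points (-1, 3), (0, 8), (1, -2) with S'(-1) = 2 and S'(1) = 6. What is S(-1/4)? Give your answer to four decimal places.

Write M_i for S''(x_i). With h_i = 1, 1 and divided differences Δ_i = 5, -10, the continuity of S' gives the tridiagonal system
  1·M_0 + 4·M_1 + 1·M_2 = 6(Δ_1 - Δ_0) = -90
Clamped end conditions give two more equations: 2h_0·M_0 + h_0·M_1 = 6(Δ_0 - S'(-1)) = 18 and h_1·M_1 + 2h_1·M_2 = 6(S'(1) - Δ_1) = 96.
Solving: M_0 = 67/2, M_1 = -49, M_2 = 145/2.
On [-1, 0], S(t) = 3 + 2·(t + 1) + 67/4·(t + 1)² - 55/4·(t + 1)³.
With (t + 1) = 3/4: S(-1/4) = 2079/256.

8.1211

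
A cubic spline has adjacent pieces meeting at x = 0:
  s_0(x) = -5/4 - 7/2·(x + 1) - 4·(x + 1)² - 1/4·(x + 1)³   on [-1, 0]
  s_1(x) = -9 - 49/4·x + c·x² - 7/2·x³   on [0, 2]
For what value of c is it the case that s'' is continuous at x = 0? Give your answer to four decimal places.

s_0''(x) = -8 - 3/2·(x + 1), so s_0''(0) = -19/2. On the right, s_1''(0) = 2c, so c = -19/4.

-4.7500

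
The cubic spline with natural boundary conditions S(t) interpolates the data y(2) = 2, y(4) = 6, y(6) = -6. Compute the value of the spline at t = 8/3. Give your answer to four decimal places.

4.5185

Let M_i = S''(x_i). Step sizes h_i = 2, 2; slopes of the chords Δ_i = (y_(i+1) - y_i)/h_i = 2, -6.
  2·M_0 + 8·M_1 + 2·M_2 = 6(Δ_1 - Δ_0) = -48
Natural end conditions: M_0 = M_2 = 0.
Hence M_0 = 0, M_1 = -6, M_2 = 0.
On [2, 4], S(t) = 2 + 4·(t - 2) + 0·(t - 2)² - 1/2·(t - 2)³.
With (t - 2) = 2/3: S(8/3) = 122/27.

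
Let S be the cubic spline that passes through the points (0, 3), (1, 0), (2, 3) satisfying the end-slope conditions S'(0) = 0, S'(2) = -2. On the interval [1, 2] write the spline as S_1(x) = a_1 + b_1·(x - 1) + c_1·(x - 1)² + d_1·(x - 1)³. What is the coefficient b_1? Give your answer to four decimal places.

0.5000

Write M_i for S''(x_i). With h_i = 1, 1 and divided differences Δ_i = -3, 3, the continuity of S' gives the tridiagonal system
  1·M_0 + 4·M_1 + 1·M_2 = 6(Δ_1 - Δ_0) = 36
Clamped end conditions give two more equations: 2h_0·M_0 + h_0·M_1 = 6(Δ_0 - S'(0)) = -18 and h_1·M_1 + 2h_1·M_2 = 6(S'(2) - Δ_1) = -30.
Forward elimination and back-substitution give M_0 = -19, M_1 = 20, M_2 = -25.
On [1, 2], with S_1(x) = a_1 + b_1·(x - 1) + c_1·(x - 1)² + d_1·(x - 1)³: c_1 = M_1/2 = 10, d_1 = (M_2 - M_1)/(6h_1) = -15/2, b_1 = Δ_1 - h_1(2M_1 + M_2)/6 = 1/2.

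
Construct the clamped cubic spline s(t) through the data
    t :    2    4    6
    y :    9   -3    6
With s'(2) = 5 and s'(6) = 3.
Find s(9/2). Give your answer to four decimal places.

Put m_i = s'' at the i-th knot. Here h = (2, 2) and Δ = (-6, 9/2), so the interior equations h_(i-1)·m_(i-1) + 2(h_(i-1)+h_i)·m_i + h_i·m_(i+1) = 6(Δ_i − Δ_(i-1)) read
  2·m_0 + 8·m_1 + 2·m_2 = 6(Δ_1 - Δ_0) = 63
Clamped end conditions give two more equations: 2h_0·m_0 + h_0·m_1 = 6(Δ_0 - s'(2)) = -66 and h_1·m_1 + 2h_1·m_2 = 6(s'(6) - Δ_1) = -9.
Solving: m_0 = -199/8, m_1 = 67/4, m_2 = -85/8.
On [4, 6], s(t) = -3 - 25/8·(t - 4) + 67/8·(t - 4)² - 73/32·(t - 4)³.
With (t - 4) = 1/2: s(9/2) = -705/256.

-2.7539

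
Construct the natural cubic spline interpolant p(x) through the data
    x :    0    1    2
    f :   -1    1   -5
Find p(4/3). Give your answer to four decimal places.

Write σ_i for p''(x_i). With h_i = 1, 1 and divided differences Δ_i = 2, -6, the continuity of p' gives the tridiagonal system
  1·σ_0 + 4·σ_1 + 1·σ_2 = 6(Δ_1 - Δ_0) = -48
Natural end conditions: σ_0 = σ_2 = 0.
Solving the tridiagonal system: σ_0 = 0, σ_1 = -12, σ_2 = 0.
On [1, 2], p(x) = 1 - 2·(x - 1) - 6·(x - 1)² + 2·(x - 1)³.
With (x - 1) = 1/3: p(4/3) = -7/27.

-0.2593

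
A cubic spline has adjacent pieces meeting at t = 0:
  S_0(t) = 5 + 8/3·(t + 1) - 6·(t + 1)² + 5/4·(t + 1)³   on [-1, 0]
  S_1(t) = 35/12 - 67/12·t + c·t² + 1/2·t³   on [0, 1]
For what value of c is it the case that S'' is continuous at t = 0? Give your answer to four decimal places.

-2.2500

S_0''(t) = -12 + 15/2·(t + 1), so S_0''(0) = -9/2. On the right, S_1''(0) = 2c, so c = -9/4.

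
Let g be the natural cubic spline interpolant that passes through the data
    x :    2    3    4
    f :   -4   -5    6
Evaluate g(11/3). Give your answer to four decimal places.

1.4444

With m_i denoting the second derivative at x_i, h_i = 1, 1, and Δ_i = (y_(i+1) − y_i)/h_i = -1, 11:
  1·m_0 + 4·m_1 + 1·m_2 = 6(Δ_1 - Δ_0) = 72
Natural end conditions: m_0 = m_2 = 0.
Hence m_0 = 0, m_1 = 18, m_2 = 0.
On [3, 4], g(x) = -5 + 5·(x - 3) + 9·(x - 3)² - 3·(x - 3)³.
With (x - 3) = 2/3: g(11/3) = 13/9.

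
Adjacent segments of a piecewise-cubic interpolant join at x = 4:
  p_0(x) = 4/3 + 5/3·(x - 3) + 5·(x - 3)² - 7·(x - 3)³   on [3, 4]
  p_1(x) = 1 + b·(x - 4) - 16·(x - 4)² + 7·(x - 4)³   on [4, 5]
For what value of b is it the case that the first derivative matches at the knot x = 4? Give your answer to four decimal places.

p_0'(x) = 5/3 + 10·(x - 3) - 21·(x - 3)², so p_0'(4) = -28/3. On the right, p_1'(4) = b, so b = -28/3.

-9.3333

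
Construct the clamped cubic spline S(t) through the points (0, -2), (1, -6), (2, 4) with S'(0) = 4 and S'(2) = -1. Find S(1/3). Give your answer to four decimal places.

Let σ_i = S''(x_i). Step sizes h_i = 1, 1; slopes of the chords Δ_i = (y_(i+1) - y_i)/h_i = -4, 10.
  1·σ_0 + 4·σ_1 + 1·σ_2 = 6(Δ_1 - Δ_0) = 84
Clamped end conditions give two more equations: 2h_0·σ_0 + h_0·σ_1 = 6(Δ_0 - S'(0)) = -48 and h_1·σ_1 + 2h_1·σ_2 = 6(S'(2) - Δ_1) = -66.
Solving the tridiagonal system: σ_0 = -95/2, σ_1 = 47, σ_2 = -113/2.
On [0, 1], S(t) = -2 + 4·t - 95/4·t² + 63/4·t³.
With t = 1/3: S(1/3) = -49/18.

-2.7222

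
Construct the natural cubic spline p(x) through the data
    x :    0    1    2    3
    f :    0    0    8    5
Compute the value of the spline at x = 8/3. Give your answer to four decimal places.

With M_i denoting the second derivative at x_i, h_i = 1, 1, 1, and Δ_i = (y_(i+1) − y_i)/h_i = 0, 8, -3:
  1·M_0 + 4·M_1 + 1·M_2 = 6(Δ_1 - Δ_0) = 48
  1·M_1 + 4·M_2 + 1·M_3 = 6(Δ_2 - Δ_1) = -66
Natural end conditions: M_0 = M_3 = 0.
Forward elimination and back-substitution give M_0 = 0, M_1 = 86/5, M_2 = -104/5, M_3 = 0.
On [2, 3], p(x) = 8 + 59/15·(x - 2) - 52/5·(x - 2)² + 52/15·(x - 2)³.
With (x - 2) = 2/3: p(8/3) = 2846/405.

7.0272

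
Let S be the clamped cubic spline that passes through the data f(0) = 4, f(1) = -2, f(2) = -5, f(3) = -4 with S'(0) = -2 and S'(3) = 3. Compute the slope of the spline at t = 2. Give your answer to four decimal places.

With M_i denoting the second derivative at x_i, h_i = 1, 1, 1, and Δ_i = (y_(i+1) − y_i)/h_i = -6, -3, 1:
  1·M_0 + 4·M_1 + 1·M_2 = 6(Δ_1 - Δ_0) = 18
  1·M_1 + 4·M_2 + 1·M_3 = 6(Δ_2 - Δ_1) = 24
Clamped end conditions give two more equations: 2h_0·M_0 + h_0·M_1 = 6(Δ_0 - S'(0)) = -24 and h_2·M_2 + 2h_2·M_3 = 6(S'(3) - Δ_2) = 12.
Forward elimination and back-substitution give M_0 = -238/15, M_1 = 116/15, M_2 = 44/15, M_3 = 68/15.
On [2, 3], S'(t) = b_2 + 2c_2·(t - 2) + 3d_2·(t - 2)² with b_2 = Δ_2 - h_2(2M_2 + M_3)/6 = -11/15, c_2 = M_2/2 = 22/15, d_2 = (M_3 - M_2)/(6h_2) = 4/15. So S'(2) = -11/15.

-0.7333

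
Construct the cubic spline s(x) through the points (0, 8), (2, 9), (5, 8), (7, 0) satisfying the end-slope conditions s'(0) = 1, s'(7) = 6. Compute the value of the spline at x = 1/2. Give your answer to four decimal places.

Let m_i = s''(x_i). Step sizes h_i = 2, 3, 2; slopes of the chords Δ_i = (y_(i+1) - y_i)/h_i = 1/2, -1/3, -4.
  2·m_0 + 10·m_1 + 3·m_2 = 6(Δ_1 - Δ_0) = -5
  3·m_1 + 10·m_2 + 2·m_3 = 6(Δ_2 - Δ_1) = -22
Clamped end conditions give two more equations: 2h_0·m_0 + h_0·m_1 = 6(Δ_0 - s'(0)) = -3 and h_2·m_2 + 2h_2·m_3 = 6(s'(7) - Δ_2) = 60.
Hence m_0 = -155/96, m_1 = 83/48, m_2 = -305/48, m_3 = 1745/96.
On [0, 2], s(x) = 8 + 1·x - 155/192·x² + 107/384·x³.
With x = 1/2: s(1/2) = 8533/1024.

8.3330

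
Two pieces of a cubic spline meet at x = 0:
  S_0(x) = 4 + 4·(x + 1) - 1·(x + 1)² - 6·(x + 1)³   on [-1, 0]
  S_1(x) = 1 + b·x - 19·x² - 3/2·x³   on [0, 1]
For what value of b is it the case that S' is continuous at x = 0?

-16

S_0'(x) = 4 - 2·(x + 1) - 18·(x + 1)², so S_0'(0) = -16. On the right, S_1'(0) = b, so b = -16.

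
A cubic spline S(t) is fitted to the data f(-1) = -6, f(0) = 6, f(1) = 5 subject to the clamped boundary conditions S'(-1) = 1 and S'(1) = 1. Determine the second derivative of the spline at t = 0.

With m_i denoting the second derivative at x_i, h_i = 1, 1, and Δ_i = (y_(i+1) − y_i)/h_i = 12, -1:
  1·m_0 + 4·m_1 + 1·m_2 = 6(Δ_1 - Δ_0) = -78
Clamped end conditions give two more equations: 2h_0·m_0 + h_0·m_1 = 6(Δ_0 - S'(-1)) = 66 and h_1·m_1 + 2h_1·m_2 = 6(S'(1) - Δ_1) = 12.
Forward elimination and back-substitution give m_0 = 105/2, m_1 = -39, m_2 = 51/2.

-39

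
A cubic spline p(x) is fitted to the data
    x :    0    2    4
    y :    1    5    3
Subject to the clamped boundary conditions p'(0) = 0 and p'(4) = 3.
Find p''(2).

-6

Let m_i = p''(x_i). Step sizes h_i = 2, 2; slopes of the chords Δ_i = (y_(i+1) - y_i)/h_i = 2, -1.
  2·m_0 + 8·m_1 + 2·m_2 = 6(Δ_1 - Δ_0) = -18
Clamped end conditions give two more equations: 2h_0·m_0 + h_0·m_1 = 6(Δ_0 - p'(0)) = 12 and h_1·m_1 + 2h_1·m_2 = 6(p'(4) - Δ_1) = 24.
Forward elimination and back-substitution give m_0 = 6, m_1 = -6, m_2 = 9.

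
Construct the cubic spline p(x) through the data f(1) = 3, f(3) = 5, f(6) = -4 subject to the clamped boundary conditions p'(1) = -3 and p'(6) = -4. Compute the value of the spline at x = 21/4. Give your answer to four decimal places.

Put σ_i = p'' at the i-th knot. Here h = (2, 3) and Δ = (1, -3), so the interior equations h_(i-1)·σ_(i-1) + 2(h_(i-1)+h_i)·σ_i + h_i·σ_(i+1) = 6(Δ_i − Δ_(i-1)) read
  2·σ_0 + 10·σ_1 + 3·σ_2 = 6(Δ_1 - Δ_0) = -24
Clamped end conditions give two more equations: 2h_0·σ_0 + h_0·σ_1 = 6(Δ_0 - p'(1)) = 24 and h_1·σ_1 + 2h_1·σ_2 = 6(p'(6) - Δ_1) = -6.
Hence σ_0 = 41/5, σ_1 = -22/5, σ_2 = 6/5.
On [3, 6], p(x) = 5 + 4/5·(x - 3) - 11/5·(x - 3)² + 14/45·(x - 3)³.
With (x - 3) = 9/4: p(21/4) = -127/160.

-0.7938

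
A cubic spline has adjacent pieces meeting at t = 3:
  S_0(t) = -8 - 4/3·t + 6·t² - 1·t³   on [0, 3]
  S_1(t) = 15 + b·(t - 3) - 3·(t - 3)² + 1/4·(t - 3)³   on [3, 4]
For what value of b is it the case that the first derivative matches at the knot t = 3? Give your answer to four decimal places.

7.6667

S_0'(t) = -4/3 + 12·t - 3·t², so S_0'(3) = 23/3. On the right, S_1'(3) = b, so b = 23/3.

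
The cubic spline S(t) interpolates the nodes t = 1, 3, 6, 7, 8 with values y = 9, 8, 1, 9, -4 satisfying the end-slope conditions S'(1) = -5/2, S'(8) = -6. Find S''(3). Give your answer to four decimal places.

Let M_i = S''(x_i). Step sizes h_i = 2, 3, 1, 1; slopes of the chords Δ_i = (y_(i+1) - y_i)/h_i = -1/2, -7/3, 8, -13.
  2·M_0 + 10·M_1 + 3·M_2 = 6(Δ_1 - Δ_0) = -11
  3·M_1 + 8·M_2 + 1·M_3 = 6(Δ_2 - Δ_1) = 62
  1·M_2 + 4·M_3 + 1·M_4 = 6(Δ_3 - Δ_2) = -126
Clamped end conditions give two more equations: 2h_0·M_0 + h_0·M_1 = 6(Δ_0 - S'(1)) = 12 and h_3·M_3 + 2h_3·M_4 = 6(S'(8) - Δ_3) = 42.
Forward elimination and back-substitution give M_0 = 20/3, M_1 = -22/3, M_2 = 49/3, M_3 = -140/3, M_4 = 133/3.

-7.3333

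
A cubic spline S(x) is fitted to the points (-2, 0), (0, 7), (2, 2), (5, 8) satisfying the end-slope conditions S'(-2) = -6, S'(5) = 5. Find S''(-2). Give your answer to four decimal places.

Write σ_i for S''(x_i). With h_i = 2, 2, 3 and divided differences Δ_i = 7/2, -5/2, 2, the continuity of S' gives the tridiagonal system
  2·σ_0 + 8·σ_1 + 2·σ_2 = 6(Δ_1 - Δ_0) = -36
  2·σ_1 + 10·σ_2 + 3·σ_3 = 6(Δ_2 - Δ_1) = 27
Clamped end conditions give two more equations: 2h_0·σ_0 + h_0·σ_1 = 6(Δ_0 - S'(-2)) = 57 and h_2·σ_2 + 2h_2·σ_3 = 6(S'(5) - Δ_2) = 18.
Hence σ_0 = 722/37, σ_1 = -779/74, σ_2 = 170/37, σ_3 = 26/37.

19.5135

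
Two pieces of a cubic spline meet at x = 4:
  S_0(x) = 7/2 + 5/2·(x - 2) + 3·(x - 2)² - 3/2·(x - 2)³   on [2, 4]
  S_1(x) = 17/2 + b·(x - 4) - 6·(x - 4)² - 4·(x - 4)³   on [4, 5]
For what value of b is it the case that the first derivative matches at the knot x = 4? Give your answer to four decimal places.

S_0'(x) = 5/2 + 6·(x - 2) - 9/2·(x - 2)², so S_0'(4) = -7/2. On the right, S_1'(4) = b, so b = -7/2.

-3.5000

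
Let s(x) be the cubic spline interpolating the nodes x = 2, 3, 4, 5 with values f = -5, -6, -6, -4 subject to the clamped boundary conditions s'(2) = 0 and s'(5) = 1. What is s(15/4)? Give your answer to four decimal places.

-6.2688

With M_i denoting the second derivative at x_i, h_i = 1, 1, 1, and Δ_i = (y_(i+1) − y_i)/h_i = -1, 0, 2:
  1·M_0 + 4·M_1 + 1·M_2 = 6(Δ_1 - Δ_0) = 6
  1·M_1 + 4·M_2 + 1·M_3 = 6(Δ_2 - Δ_1) = 12
Clamped end conditions give two more equations: 2h_0·M_0 + h_0·M_1 = 6(Δ_0 - s'(2)) = -6 and h_2·M_2 + 2h_2·M_3 = 6(s'(5) - Δ_2) = -6.
Solving: M_0 = -56/15, M_1 = 22/15, M_2 = 58/15, M_3 = -74/15.
On [3, 4], s(x) = -6 - 17/15·(x - 3) + 11/15·(x - 3)² + 2/5·(x - 3)³.
With (x - 3) = 3/4: s(15/4) = -1003/160.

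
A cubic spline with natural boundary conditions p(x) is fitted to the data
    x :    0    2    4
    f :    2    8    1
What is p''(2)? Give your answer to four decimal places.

-4.8750

Put m_i = p'' at the i-th knot. Here h = (2, 2) and Δ = (3, -7/2), so the interior equations h_(i-1)·m_(i-1) + 2(h_(i-1)+h_i)·m_i + h_i·m_(i+1) = 6(Δ_i − Δ_(i-1)) read
  2·m_0 + 8·m_1 + 2·m_2 = 6(Δ_1 - Δ_0) = -39
Natural end conditions: m_0 = m_2 = 0.
Solving the tridiagonal system: m_0 = 0, m_1 = -39/8, m_2 = 0.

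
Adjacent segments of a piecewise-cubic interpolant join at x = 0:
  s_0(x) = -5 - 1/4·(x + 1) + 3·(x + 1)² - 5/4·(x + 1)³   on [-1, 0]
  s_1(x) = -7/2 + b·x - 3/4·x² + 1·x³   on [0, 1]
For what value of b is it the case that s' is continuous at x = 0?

2

s_0'(x) = -1/4 + 6·(x + 1) - 15/4·(x + 1)², so s_0'(0) = 2. On the right, s_1'(0) = b, so b = 2.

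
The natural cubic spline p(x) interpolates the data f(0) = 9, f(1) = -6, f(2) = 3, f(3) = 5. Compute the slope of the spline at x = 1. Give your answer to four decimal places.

Write M_i for p''(x_i). With h_i = 1, 1, 1 and divided differences Δ_i = -15, 9, 2, the continuity of p' gives the tridiagonal system
  1·M_0 + 4·M_1 + 1·M_2 = 6(Δ_1 - Δ_0) = 144
  1·M_1 + 4·M_2 + 1·M_3 = 6(Δ_2 - Δ_1) = -42
Natural end conditions: M_0 = M_3 = 0.
Solving the tridiagonal system: M_0 = 0, M_1 = 206/5, M_2 = -104/5, M_3 = 0.
On [1, 2], p'(x) = b_1 + 2c_1·(x - 1) + 3d_1·(x - 1)² with b_1 = Δ_1 - h_1(2M_1 + M_2)/6 = -19/15, c_1 = M_1/2 = 103/5, d_1 = (M_2 - M_1)/(6h_1) = -31/3. So p'(1) = -19/15.

-1.2667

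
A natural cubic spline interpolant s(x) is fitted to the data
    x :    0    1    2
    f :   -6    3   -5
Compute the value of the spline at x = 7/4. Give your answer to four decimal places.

Write m_i for s''(x_i). With h_i = 1, 1 and divided differences Δ_i = 9, -8, the continuity of s' gives the tridiagonal system
  1·m_0 + 4·m_1 + 1·m_2 = 6(Δ_1 - Δ_0) = -102
Natural end conditions: m_0 = m_2 = 0.
Solving: m_0 = 0, m_1 = -51/2, m_2 = 0.
On [1, 2], s(x) = 3 + 1/2·(x - 1) - 51/4·(x - 1)² + 17/4·(x - 1)³.
With (x - 1) = 3/4: s(7/4) = -513/256.

-2.0039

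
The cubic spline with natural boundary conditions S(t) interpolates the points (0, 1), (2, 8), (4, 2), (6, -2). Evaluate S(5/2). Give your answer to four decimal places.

7.3531

Write M_i for S''(x_i). With h_i = 2, 2, 2 and divided differences Δ_i = 7/2, -3, -2, the continuity of S' gives the tridiagonal system
  2·M_0 + 8·M_1 + 2·M_2 = 6(Δ_1 - Δ_0) = -39
  2·M_1 + 8·M_2 + 2·M_3 = 6(Δ_2 - Δ_1) = 6
Natural end conditions: M_0 = M_3 = 0.
Forward elimination and back-substitution give M_0 = 0, M_1 = -27/5, M_2 = 21/10, M_3 = 0.
On [2, 4], S(t) = 8 - 1/10·(t - 2) - 27/10·(t - 2)² + 5/8·(t - 2)³.
With (t - 2) = 1/2: S(5/2) = 2353/320.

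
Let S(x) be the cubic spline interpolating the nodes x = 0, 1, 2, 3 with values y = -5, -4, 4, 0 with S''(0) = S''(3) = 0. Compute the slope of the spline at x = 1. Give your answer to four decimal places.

Let M_i = S''(x_i). Step sizes h_i = 1, 1, 1; slopes of the chords Δ_i = (y_(i+1) - y_i)/h_i = 1, 8, -4.
  1·M_0 + 4·M_1 + 1·M_2 = 6(Δ_1 - Δ_0) = 42
  1·M_1 + 4·M_2 + 1·M_3 = 6(Δ_2 - Δ_1) = -72
Natural end conditions: M_0 = M_3 = 0.
Solving: M_0 = 0, M_1 = 16, M_2 = -22, M_3 = 0.
On [1, 2], S'(x) = b_1 + 2c_1·(x - 1) + 3d_1·(x - 1)² with b_1 = Δ_1 - h_1(2M_1 + M_2)/6 = 19/3, c_1 = M_1/2 = 8, d_1 = (M_2 - M_1)/(6h_1) = -19/3. So S'(1) = 19/3.

6.3333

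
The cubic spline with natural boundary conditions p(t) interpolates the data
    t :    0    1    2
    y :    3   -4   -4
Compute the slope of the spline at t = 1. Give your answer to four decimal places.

-3.5000

With σ_i denoting the second derivative at x_i, h_i = 1, 1, and Δ_i = (y_(i+1) − y_i)/h_i = -7, 0:
  1·σ_0 + 4·σ_1 + 1·σ_2 = 6(Δ_1 - Δ_0) = 42
Natural end conditions: σ_0 = σ_2 = 0.
Hence σ_0 = 0, σ_1 = 21/2, σ_2 = 0.
On [1, 2], p'(t) = b_1 + 2c_1·(t - 1) + 3d_1·(t - 1)² with b_1 = Δ_1 - h_1(2σ_1 + σ_2)/6 = -7/2, c_1 = σ_1/2 = 21/4, d_1 = (σ_2 - σ_1)/(6h_1) = -7/4. So p'(1) = -7/2.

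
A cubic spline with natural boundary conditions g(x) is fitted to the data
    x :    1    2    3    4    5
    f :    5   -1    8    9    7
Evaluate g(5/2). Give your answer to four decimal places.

Let σ_i = g''(x_i). Step sizes h_i = 1, 1, 1, 1; slopes of the chords Δ_i = (y_(i+1) - y_i)/h_i = -6, 9, 1, -2.
  1·σ_0 + 4·σ_1 + 1·σ_2 = 6(Δ_1 - Δ_0) = 90
  1·σ_1 + 4·σ_2 + 1·σ_3 = 6(Δ_2 - Δ_1) = -48
  1·σ_2 + 4·σ_3 + 1·σ_4 = 6(Δ_3 - Δ_2) = -18
Natural end conditions: σ_0 = σ_4 = 0.
Hence σ_0 = 0, σ_1 = 381/14, σ_2 = -132/7, σ_3 = 3/14, σ_4 = 0.
On [2, 3], g(x) = -1 + 43/14·(x - 2) + 381/28·(x - 2)² - 215/28·(x - 2)³.
With (x - 2) = 1/2: g(5/2) = 667/224.

2.9777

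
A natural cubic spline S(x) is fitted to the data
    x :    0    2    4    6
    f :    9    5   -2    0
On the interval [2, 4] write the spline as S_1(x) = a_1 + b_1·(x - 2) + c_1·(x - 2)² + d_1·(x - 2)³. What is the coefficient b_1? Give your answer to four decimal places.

Write M_i for S''(x_i). With h_i = 2, 2, 2 and divided differences Δ_i = -2, -7/2, 1, the continuity of S' gives the tridiagonal system
  2·M_0 + 8·M_1 + 2·M_2 = 6(Δ_1 - Δ_0) = -9
  2·M_1 + 8·M_2 + 2·M_3 = 6(Δ_2 - Δ_1) = 27
Natural end conditions: M_0 = M_3 = 0.
Solving the tridiagonal system: M_0 = 0, M_1 = -21/10, M_2 = 39/10, M_3 = 0.
On [2, 4], with S_1(x) = a_1 + b_1·(x - 2) + c_1·(x - 2)² + d_1·(x - 2)³: c_1 = M_1/2 = -21/20, d_1 = (M_2 - M_1)/(6h_1) = 1/2, b_1 = Δ_1 - h_1(2M_1 + M_2)/6 = -17/5.

-3.4000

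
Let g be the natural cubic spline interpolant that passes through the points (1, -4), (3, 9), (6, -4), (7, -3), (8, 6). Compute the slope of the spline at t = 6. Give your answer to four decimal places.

-2.6819

Write m_i for g''(x_i). With h_i = 2, 3, 1, 1 and divided differences Δ_i = 13/2, -13/3, 1, 9, the continuity of g' gives the tridiagonal system
  2·m_0 + 10·m_1 + 3·m_2 = 6(Δ_1 - Δ_0) = -65
  3·m_1 + 8·m_2 + 1·m_3 = 6(Δ_2 - Δ_1) = 32
  1·m_2 + 4·m_3 + 1·m_4 = 6(Δ_3 - Δ_2) = 48
Natural end conditions: m_0 = m_4 = 0.
Solving the tridiagonal system: m_0 = 0, m_1 = -2255/274, m_2 = 790/137, m_3 = 2893/274, m_4 = 0.
On [6, 7], g'(t) = b_2 + 2c_2·(t - 6) + 3d_2·(t - 6)² with b_2 = Δ_2 - h_2(2m_2 + m_3)/6 = -4409/1644, c_2 = m_2/2 = 395/137, d_2 = (m_3 - m_2)/(6h_2) = 1313/1644. So g'(6) = -4409/1644.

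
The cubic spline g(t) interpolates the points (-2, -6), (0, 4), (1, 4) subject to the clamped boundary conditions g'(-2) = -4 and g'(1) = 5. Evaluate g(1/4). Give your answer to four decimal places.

Put m_i = g'' at the i-th knot. Here h = (2, 1) and Δ = (5, 0), so the interior equations h_(i-1)·m_(i-1) + 2(h_(i-1)+h_i)·m_i + h_i·m_(i+1) = 6(Δ_i − Δ_(i-1)) read
  2·m_0 + 6·m_1 + 1·m_2 = 6(Δ_1 - Δ_0) = -30
Clamped end conditions give two more equations: 2h_0·m_0 + h_0·m_1 = 6(Δ_0 - g'(-2)) = 54 and h_1·m_1 + 2h_1·m_2 = 6(g'(1) - Δ_1) = 30.
Solving the tridiagonal system: m_0 = 43/2, m_1 = -16, m_2 = 23.
On [0, 1], g(t) = 4 + 3/2·t - 8·t² + 13/2·t³.
With t = 1/4: g(1/4) = 509/128.

3.9766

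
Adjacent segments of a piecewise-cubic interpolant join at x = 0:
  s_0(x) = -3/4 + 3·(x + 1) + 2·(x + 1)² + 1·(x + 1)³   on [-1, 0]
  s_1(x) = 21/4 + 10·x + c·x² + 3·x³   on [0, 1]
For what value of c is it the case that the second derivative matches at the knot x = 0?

s_0''(x) = 4 + 6·(x + 1), so s_0''(0) = 10. On the right, s_1''(0) = 2c, so c = 5.

5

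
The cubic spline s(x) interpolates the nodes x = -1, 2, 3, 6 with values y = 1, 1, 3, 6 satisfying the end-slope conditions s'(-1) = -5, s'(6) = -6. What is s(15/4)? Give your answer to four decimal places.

5.4401

With M_i denoting the second derivative at x_i, h_i = 3, 1, 3, and Δ_i = (y_(i+1) − y_i)/h_i = 0, 2, 1:
  3·M_0 + 8·M_1 + 1·M_2 = 6(Δ_1 - Δ_0) = 12
  1·M_1 + 8·M_2 + 3·M_3 = 6(Δ_2 - Δ_1) = -6
Clamped end conditions give two more equations: 2h_0·M_0 + h_0·M_1 = 6(Δ_0 - s'(-1)) = 30 and h_2·M_2 + 2h_2·M_3 = 6(s'(6) - Δ_2) = -42.
Solving: M_0 = 298/55, M_1 = -46/55, M_2 = 134/55, M_3 = -452/55.
On [3, 6], s(x) = 3 + 147/55·(x - 3) + 67/55·(x - 3)² - 293/495·(x - 3)³.
With (x - 3) = 3/4: s(15/4) = 19149/3520.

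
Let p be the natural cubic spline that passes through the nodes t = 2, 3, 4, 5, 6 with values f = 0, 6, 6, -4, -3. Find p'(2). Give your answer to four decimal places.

6.6964

Let m_i = p''(x_i). Step sizes h_i = 1, 1, 1, 1; slopes of the chords Δ_i = (y_(i+1) - y_i)/h_i = 6, 0, -10, 1.
  1·m_0 + 4·m_1 + 1·m_2 = 6(Δ_1 - Δ_0) = -36
  1·m_1 + 4·m_2 + 1·m_3 = 6(Δ_2 - Δ_1) = -60
  1·m_2 + 4·m_3 + 1·m_4 = 6(Δ_3 - Δ_2) = 66
Natural end conditions: m_0 = m_4 = 0.
Solving: m_0 = 0, m_1 = -117/28, m_2 = -135/7, m_3 = 597/28, m_4 = 0.
On [2, 3], p'(t) = b_0 + 2c_0·(t - 2) + 3d_0·(t - 2)² with b_0 = Δ_0 - h_0(2m_0 + m_1)/6 = 375/56, c_0 = m_0/2 = 0, d_0 = (m_1 - m_0)/(6h_0) = -39/56. So p'(2) = 375/56.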